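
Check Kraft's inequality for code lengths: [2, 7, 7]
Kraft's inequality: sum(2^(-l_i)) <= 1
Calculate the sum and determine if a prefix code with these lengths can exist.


Sum = 2^(-2) + 2^(-7) + 2^(-7)
    = 0.25 + 0.0078125 + 0.0078125
    = 34/128 = 0.265625
Since 0.265625 <= 1, Kraft's inequality IS satisfied.
A prefix code with these lengths CAN exist.

Kraft sum = 0.265625. Satisfied.


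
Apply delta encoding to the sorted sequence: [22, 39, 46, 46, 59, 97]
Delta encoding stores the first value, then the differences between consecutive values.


First value: 22
Deltas:
  39 - 22 = 17
  46 - 39 = 7
  46 - 46 = 0
  59 - 46 = 13
  97 - 59 = 38


Delta encoded: [22, 17, 7, 0, 13, 38]


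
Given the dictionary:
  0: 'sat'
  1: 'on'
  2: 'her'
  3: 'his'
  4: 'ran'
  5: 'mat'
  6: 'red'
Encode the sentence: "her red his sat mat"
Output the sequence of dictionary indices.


Look up each word in the dictionary:
  'her' -> 2
  'red' -> 6
  'his' -> 3
  'sat' -> 0
  'mat' -> 5

Encoded: [2, 6, 3, 0, 5]


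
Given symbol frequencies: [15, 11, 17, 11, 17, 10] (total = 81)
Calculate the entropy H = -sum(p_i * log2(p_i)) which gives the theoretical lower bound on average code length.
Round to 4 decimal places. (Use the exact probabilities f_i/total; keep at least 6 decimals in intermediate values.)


Per-symbol terms -p_i * log2(p_i) with p_i = f_i/81:
  p = 15/81 = 0.185185: log2(p) = -2.432959, -p*log2(p) = 0.450548
  p = 11/81 = 0.135802: log2(p) = -2.880418, -p*log2(p) = 0.391168
  p = 17/81 = 0.209877: log2(p) = -2.252387, -p*log2(p) = 0.472723
  p = 11/81 = 0.135802: log2(p) = -2.880418, -p*log2(p) = 0.391168
  p = 17/81 = 0.209877: log2(p) = -2.252387, -p*log2(p) = 0.472723
  p = 10/81 = 0.123457: log2(p) = -3.017922, -p*log2(p) = 0.372583
H = 0.450548 + 0.391168 + 0.472723 + 0.391168 + 0.472723 + 0.372583 = 2.550913

H = 2.5509 bits/symbol


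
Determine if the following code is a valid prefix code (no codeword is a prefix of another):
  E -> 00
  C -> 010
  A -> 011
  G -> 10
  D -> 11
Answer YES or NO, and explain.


Checking each pair (does one codeword prefix another?):
  E='00' vs C='010': no prefix
  E='00' vs A='011': no prefix
  E='00' vs G='10': no prefix
  E='00' vs D='11': no prefix
  C='010' vs E='00': no prefix
  C='010' vs A='011': no prefix
  C='010' vs G='10': no prefix
  C='010' vs D='11': no prefix
  A='011' vs E='00': no prefix
  A='011' vs C='010': no prefix
  A='011' vs G='10': no prefix
  A='011' vs D='11': no prefix
  G='10' vs E='00': no prefix
  G='10' vs C='010': no prefix
  G='10' vs A='011': no prefix
  G='10' vs D='11': no prefix
  D='11' vs E='00': no prefix
  D='11' vs C='010': no prefix
  D='11' vs A='011': no prefix
  D='11' vs G='10': no prefix
No violation found over all pairs.

YES -- this is a valid prefix code. No codeword is a prefix of any other codeword.


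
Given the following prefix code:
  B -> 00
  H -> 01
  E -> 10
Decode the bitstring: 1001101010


Decoding step by step:
Bits 10 -> E
Bits 01 -> H
Bits 10 -> E
Bits 10 -> E
Bits 10 -> E


Decoded message: EHEEE


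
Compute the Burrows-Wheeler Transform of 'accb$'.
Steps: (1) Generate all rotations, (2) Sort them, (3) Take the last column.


Rotations (sorted):
  0: $accb -> last char: b
  1: accb$ -> last char: $
  2: b$acc -> last char: c
  3: cb$ac -> last char: c
  4: ccb$a -> last char: a


BWT = b$cca


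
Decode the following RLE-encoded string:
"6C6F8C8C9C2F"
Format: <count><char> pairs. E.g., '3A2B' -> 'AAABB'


Expanding each <count><char> pair:
  6C -> 'CCCCCC'
  6F -> 'FFFFFF'
  8C -> 'CCCCCCCC'
  8C -> 'CCCCCCCC'
  9C -> 'CCCCCCCCC'
  2F -> 'FF'

Decoded = CCCCCCFFFFFFCCCCCCCCCCCCCCCCCCCCCCCCCFF


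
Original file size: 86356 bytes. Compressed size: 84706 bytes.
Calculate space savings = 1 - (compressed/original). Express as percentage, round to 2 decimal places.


ratio = compressed/original = 84706/86356 = 0.980893
savings = 1 - ratio = 1 - 0.980893 = 0.019107
as a percentage: 0.019107 * 100 = 1.91%

Space savings = 1 - 84706/86356 = 1.91%


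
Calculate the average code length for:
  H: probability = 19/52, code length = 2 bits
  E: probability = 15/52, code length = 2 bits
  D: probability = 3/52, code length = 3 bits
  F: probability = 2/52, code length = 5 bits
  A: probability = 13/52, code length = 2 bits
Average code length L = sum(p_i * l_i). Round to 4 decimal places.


Weighted contributions p_i * l_i:
  H: (19/52) * 2 = 38/52
  E: (15/52) * 2 = 30/52
  D: (3/52) * 3 = 9/52
  F: (2/52) * 5 = 10/52
  A: (13/52) * 2 = 26/52
Sum = (38 + 30 + 9 + 10 + 26)/52 = 113/52

L = 113/52 = 2.1731 bits/symbol


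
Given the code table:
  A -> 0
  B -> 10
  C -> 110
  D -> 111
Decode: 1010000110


Decoding:
10 -> B
10 -> B
0 -> A
0 -> A
0 -> A
110 -> C


Result: BBAAAC


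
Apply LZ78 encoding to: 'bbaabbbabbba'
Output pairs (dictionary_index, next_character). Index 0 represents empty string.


LZ78 encoding steps:
Dictionary: {0: ''}
Step 1: w='' (idx 0), next='b' -> output (0, 'b'), add 'b' as idx 1
Step 2: w='b' (idx 1), next='a' -> output (1, 'a'), add 'ba' as idx 2
Step 3: w='' (idx 0), next='a' -> output (0, 'a'), add 'a' as idx 3
Step 4: w='b' (idx 1), next='b' -> output (1, 'b'), add 'bb' as idx 4
Step 5: w='ba' (idx 2), next='b' -> output (2, 'b'), add 'bab' as idx 5
Step 6: w='bb' (idx 4), next='a' -> output (4, 'a'), add 'bba' as idx 6


Encoded: [(0, 'b'), (1, 'a'), (0, 'a'), (1, 'b'), (2, 'b'), (4, 'a')]


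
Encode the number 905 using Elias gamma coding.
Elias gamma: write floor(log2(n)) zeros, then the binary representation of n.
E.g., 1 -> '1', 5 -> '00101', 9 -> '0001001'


num_bits = floor(log2(905)) + 1 = 10
leading_zeros = num_bits - 1 = 9
binary(905) = 1110001001

Elias gamma(905) = '000000000' + '1110001001' = 0000000001110001001 (19 bits)


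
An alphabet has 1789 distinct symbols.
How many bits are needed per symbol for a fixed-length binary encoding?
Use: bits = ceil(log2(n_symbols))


log2(1789) = 10.8049
Bracket: 2^10 = 1024 < 1789 <= 2^11 = 2048
So ceil(log2(1789)) = 11

bits = ceil(log2(1789)) = ceil(10.8049) = 11 bits


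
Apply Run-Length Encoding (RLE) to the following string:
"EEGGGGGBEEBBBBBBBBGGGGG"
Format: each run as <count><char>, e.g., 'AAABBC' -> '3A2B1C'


Scanning runs left to right:
  i=0: run of 'E' x 2 -> '2E'
  i=2: run of 'G' x 5 -> '5G'
  i=7: run of 'B' x 1 -> '1B'
  i=8: run of 'E' x 2 -> '2E'
  i=10: run of 'B' x 8 -> '8B'
  i=18: run of 'G' x 5 -> '5G'

RLE = 2E5G1B2E8B5G


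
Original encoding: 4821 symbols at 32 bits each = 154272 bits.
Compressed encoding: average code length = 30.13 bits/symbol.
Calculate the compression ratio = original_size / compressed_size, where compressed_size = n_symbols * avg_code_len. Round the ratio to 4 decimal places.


original_size = n_symbols * orig_bits = 4821 * 32 = 154272 bits
compressed_size = n_symbols * avg_code_len = 4821 * 30.13 = 145256.73 bits
ratio = original_size / compressed_size = 154272 / 145256.73 = 1.0621

Compression ratio = 1.0621


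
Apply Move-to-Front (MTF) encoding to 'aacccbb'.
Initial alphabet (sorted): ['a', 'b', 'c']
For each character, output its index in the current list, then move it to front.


MTF encoding:
'a': index 0 in ['a', 'b', 'c'] -> ['a', 'b', 'c']
'a': index 0 in ['a', 'b', 'c'] -> ['a', 'b', 'c']
'c': index 2 in ['a', 'b', 'c'] -> ['c', 'a', 'b']
'c': index 0 in ['c', 'a', 'b'] -> ['c', 'a', 'b']
'c': index 0 in ['c', 'a', 'b'] -> ['c', 'a', 'b']
'b': index 2 in ['c', 'a', 'b'] -> ['b', 'c', 'a']
'b': index 0 in ['b', 'c', 'a'] -> ['b', 'c', 'a']


Output: [0, 0, 2, 0, 0, 2, 0]


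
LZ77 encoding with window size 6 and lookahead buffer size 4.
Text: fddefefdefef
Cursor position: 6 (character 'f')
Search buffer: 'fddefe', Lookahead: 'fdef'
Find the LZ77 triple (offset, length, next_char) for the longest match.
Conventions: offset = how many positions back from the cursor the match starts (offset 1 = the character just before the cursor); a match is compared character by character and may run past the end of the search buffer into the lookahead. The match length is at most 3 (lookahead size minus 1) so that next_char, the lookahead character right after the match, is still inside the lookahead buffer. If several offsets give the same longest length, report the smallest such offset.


Try each offset into the search buffer:
  offset=1 (pos 5, char 'e'): match length 0
  offset=2 (pos 4, char 'f'): match length 1
  offset=3 (pos 3, char 'e'): match length 0
  offset=4 (pos 2, char 'd'): match length 0
  offset=5 (pos 1, char 'd'): match length 0
  offset=6 (pos 0, char 'f'): match length 2
Longest match has length 2 at offset 6.
next_char = character at position 6 + 2 = 8 -> 'e'

Best match: offset=6, length=2 (matching 'fd' starting at position 0)
LZ77 triple: (6, 2, 'e')


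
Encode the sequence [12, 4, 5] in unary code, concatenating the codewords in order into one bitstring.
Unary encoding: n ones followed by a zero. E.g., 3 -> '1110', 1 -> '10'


Encode each number as n ones followed by a terminating 0:
  12 -> 1111111111110 (13 bits)
  4 -> 11110 (5 bits)
  5 -> 111110 (6 bits)
Total length = 13 + 5 + 6 = 24 bits.

Unary([12, 4, 5]) = 111111111111011110111110 (24 bits)


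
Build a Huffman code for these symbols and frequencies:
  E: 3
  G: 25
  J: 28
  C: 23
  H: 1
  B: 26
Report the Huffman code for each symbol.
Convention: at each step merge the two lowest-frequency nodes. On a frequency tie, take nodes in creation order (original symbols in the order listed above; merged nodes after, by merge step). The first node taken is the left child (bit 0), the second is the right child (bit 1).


Huffman tree construction:
Step 1: Merge H(1) + E(3) = 4
Step 2: Merge (H+E)(4) + C(23) = 27
Step 3: Merge G(25) + B(26) = 51
Step 4: Merge ((H+E)+C)(27) + J(28) = 55
Step 5: Merge (G+B)(51) + (((H+E)+C)+J)(55) = 106
Read each symbol's code off the tree from the root (left child = 0, right child = 1).

Codes:
  E: 1001 (length 4)
  G: 00 (length 2)
  J: 11 (length 2)
  C: 101 (length 3)
  H: 1000 (length 4)
  B: 01 (length 2)
Average code length: 243/106 = 2.2925 bits/symbol


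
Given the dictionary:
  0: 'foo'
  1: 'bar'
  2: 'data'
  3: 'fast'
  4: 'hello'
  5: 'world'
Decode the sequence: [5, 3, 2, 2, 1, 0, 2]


Look up each index in the dictionary:
  5 -> 'world'
  3 -> 'fast'
  2 -> 'data'
  2 -> 'data'
  1 -> 'bar'
  0 -> 'foo'
  2 -> 'data'

Decoded: "world fast data data bar foo data"


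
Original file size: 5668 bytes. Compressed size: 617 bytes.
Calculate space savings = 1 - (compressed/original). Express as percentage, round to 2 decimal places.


ratio = compressed/original = 617/5668 = 0.108857
savings = 1 - ratio = 1 - 0.108857 = 0.891143
as a percentage: 0.891143 * 100 = 89.11%

Space savings = 1 - 617/5668 = 89.11%


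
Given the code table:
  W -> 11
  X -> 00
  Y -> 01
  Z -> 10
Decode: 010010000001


Decoding:
01 -> Y
00 -> X
10 -> Z
00 -> X
00 -> X
01 -> Y


Result: YXZXXY


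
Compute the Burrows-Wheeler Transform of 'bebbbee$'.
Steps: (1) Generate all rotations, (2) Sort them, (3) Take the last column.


Rotations (sorted):
  0: $bebbbee -> last char: e
  1: bbbee$be -> last char: e
  2: bbee$beb -> last char: b
  3: bebbbee$ -> last char: $
  4: bee$bebb -> last char: b
  5: e$bebbbe -> last char: e
  6: ebbbee$b -> last char: b
  7: ee$bebbb -> last char: b


BWT = eeb$bebb


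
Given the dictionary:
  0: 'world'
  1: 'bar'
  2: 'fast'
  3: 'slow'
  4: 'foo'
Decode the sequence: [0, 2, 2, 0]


Look up each index in the dictionary:
  0 -> 'world'
  2 -> 'fast'
  2 -> 'fast'
  0 -> 'world'

Decoded: "world fast fast world"


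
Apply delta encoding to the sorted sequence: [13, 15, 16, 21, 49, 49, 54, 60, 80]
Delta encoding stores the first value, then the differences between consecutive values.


First value: 13
Deltas:
  15 - 13 = 2
  16 - 15 = 1
  21 - 16 = 5
  49 - 21 = 28
  49 - 49 = 0
  54 - 49 = 5
  60 - 54 = 6
  80 - 60 = 20


Delta encoded: [13, 2, 1, 5, 28, 0, 5, 6, 20]


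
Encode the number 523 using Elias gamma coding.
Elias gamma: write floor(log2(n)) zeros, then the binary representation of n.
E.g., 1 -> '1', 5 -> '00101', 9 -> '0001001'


num_bits = floor(log2(523)) + 1 = 10
leading_zeros = num_bits - 1 = 9
binary(523) = 1000001011

Elias gamma(523) = '000000000' + '1000001011' = 0000000001000001011 (19 bits)


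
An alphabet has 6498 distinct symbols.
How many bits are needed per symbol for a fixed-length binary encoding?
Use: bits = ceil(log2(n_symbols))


log2(6498) = 12.6658
Bracket: 2^12 = 4096 < 6498 <= 2^13 = 8192
So ceil(log2(6498)) = 13

bits = ceil(log2(6498)) = ceil(12.6658) = 13 bits


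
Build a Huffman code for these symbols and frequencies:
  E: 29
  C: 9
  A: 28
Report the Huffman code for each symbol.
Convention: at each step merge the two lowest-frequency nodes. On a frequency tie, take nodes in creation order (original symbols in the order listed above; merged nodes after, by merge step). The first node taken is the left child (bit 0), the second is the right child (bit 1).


Huffman tree construction:
Step 1: Merge C(9) + A(28) = 37
Step 2: Merge E(29) + (C+A)(37) = 66
Read each symbol's code off the tree from the root (left child = 0, right child = 1).

Codes:
  E: 0 (length 1)
  C: 10 (length 2)
  A: 11 (length 2)
Average code length: 103/66 = 1.5606 bits/symbol


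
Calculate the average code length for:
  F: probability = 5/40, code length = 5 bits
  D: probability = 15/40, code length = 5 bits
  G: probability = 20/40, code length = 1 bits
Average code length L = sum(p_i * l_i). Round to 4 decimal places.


Weighted contributions p_i * l_i:
  F: (5/40) * 5 = 25/40
  D: (15/40) * 5 = 75/40
  G: (20/40) * 1 = 20/40
Sum = (25 + 75 + 20)/40 = 120/40

L = 120/40 = 3.0000 bits/symbol


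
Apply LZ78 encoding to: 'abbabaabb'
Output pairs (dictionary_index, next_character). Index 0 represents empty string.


LZ78 encoding steps:
Dictionary: {0: ''}
Step 1: w='' (idx 0), next='a' -> output (0, 'a'), add 'a' as idx 1
Step 2: w='' (idx 0), next='b' -> output (0, 'b'), add 'b' as idx 2
Step 3: w='b' (idx 2), next='a' -> output (2, 'a'), add 'ba' as idx 3
Step 4: w='ba' (idx 3), next='a' -> output (3, 'a'), add 'baa' as idx 4
Step 5: w='b' (idx 2), next='b' -> output (2, 'b'), add 'bb' as idx 5


Encoded: [(0, 'a'), (0, 'b'), (2, 'a'), (3, 'a'), (2, 'b')]


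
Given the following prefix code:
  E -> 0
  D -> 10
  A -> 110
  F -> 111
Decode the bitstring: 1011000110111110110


Decoding step by step:
Bits 10 -> D
Bits 110 -> A
Bits 0 -> E
Bits 0 -> E
Bits 110 -> A
Bits 111 -> F
Bits 110 -> A
Bits 110 -> A


Decoded message: DAEEAFAA


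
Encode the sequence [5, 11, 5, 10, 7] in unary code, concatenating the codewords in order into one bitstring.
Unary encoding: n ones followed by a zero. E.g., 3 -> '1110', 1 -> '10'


Encode each number as n ones followed by a terminating 0:
  5 -> 111110 (6 bits)
  11 -> 111111111110 (12 bits)
  5 -> 111110 (6 bits)
  10 -> 11111111110 (11 bits)
  7 -> 11111110 (8 bits)
Total length = 6 + 12 + 6 + 11 + 8 = 43 bits.

Unary([5, 11, 5, 10, 7]) = 1111101111111111101111101111111111011111110 (43 bits)


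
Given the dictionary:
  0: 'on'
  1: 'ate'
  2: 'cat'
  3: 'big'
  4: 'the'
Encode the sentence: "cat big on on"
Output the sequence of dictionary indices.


Look up each word in the dictionary:
  'cat' -> 2
  'big' -> 3
  'on' -> 0
  'on' -> 0

Encoded: [2, 3, 0, 0]


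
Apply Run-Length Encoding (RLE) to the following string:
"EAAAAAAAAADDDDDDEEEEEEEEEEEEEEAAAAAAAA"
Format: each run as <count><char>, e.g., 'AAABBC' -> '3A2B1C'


Scanning runs left to right:
  i=0: run of 'E' x 1 -> '1E'
  i=1: run of 'A' x 9 -> '9A'
  i=10: run of 'D' x 6 -> '6D'
  i=16: run of 'E' x 14 -> '14E'
  i=30: run of 'A' x 8 -> '8A'

RLE = 1E9A6D14E8A


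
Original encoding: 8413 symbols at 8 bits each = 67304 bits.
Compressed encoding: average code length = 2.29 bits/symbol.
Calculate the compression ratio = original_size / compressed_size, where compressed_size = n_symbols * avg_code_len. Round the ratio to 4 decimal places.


original_size = n_symbols * orig_bits = 8413 * 8 = 67304 bits
compressed_size = n_symbols * avg_code_len = 8413 * 2.29 = 19265.77 bits
ratio = original_size / compressed_size = 67304 / 19265.77 = 3.4934

Compression ratio = 3.4934


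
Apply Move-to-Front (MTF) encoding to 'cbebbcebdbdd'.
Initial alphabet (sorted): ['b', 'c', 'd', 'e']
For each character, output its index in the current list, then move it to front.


MTF encoding:
'c': index 1 in ['b', 'c', 'd', 'e'] -> ['c', 'b', 'd', 'e']
'b': index 1 in ['c', 'b', 'd', 'e'] -> ['b', 'c', 'd', 'e']
'e': index 3 in ['b', 'c', 'd', 'e'] -> ['e', 'b', 'c', 'd']
'b': index 1 in ['e', 'b', 'c', 'd'] -> ['b', 'e', 'c', 'd']
'b': index 0 in ['b', 'e', 'c', 'd'] -> ['b', 'e', 'c', 'd']
'c': index 2 in ['b', 'e', 'c', 'd'] -> ['c', 'b', 'e', 'd']
'e': index 2 in ['c', 'b', 'e', 'd'] -> ['e', 'c', 'b', 'd']
'b': index 2 in ['e', 'c', 'b', 'd'] -> ['b', 'e', 'c', 'd']
'd': index 3 in ['b', 'e', 'c', 'd'] -> ['d', 'b', 'e', 'c']
'b': index 1 in ['d', 'b', 'e', 'c'] -> ['b', 'd', 'e', 'c']
'd': index 1 in ['b', 'd', 'e', 'c'] -> ['d', 'b', 'e', 'c']
'd': index 0 in ['d', 'b', 'e', 'c'] -> ['d', 'b', 'e', 'c']


Output: [1, 1, 3, 1, 0, 2, 2, 2, 3, 1, 1, 0]


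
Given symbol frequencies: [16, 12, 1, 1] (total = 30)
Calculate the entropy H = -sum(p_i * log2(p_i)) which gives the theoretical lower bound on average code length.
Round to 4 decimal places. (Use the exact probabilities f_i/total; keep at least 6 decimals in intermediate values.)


Per-symbol terms -p_i * log2(p_i) with p_i = f_i/30:
  p = 16/30 = 0.533333: log2(p) = -0.906891, -p*log2(p) = 0.483675
  p = 12/30 = 0.400000: log2(p) = -1.321928, -p*log2(p) = 0.528771
  p = 1/30 = 0.033333: log2(p) = -4.906891, -p*log2(p) = 0.163563
  p = 1/30 = 0.033333: log2(p) = -4.906891, -p*log2(p) = 0.163563
H = 0.483675 + 0.528771 + 0.163563 + 0.163563 = 1.339572

H = 1.3396 bits/symbol


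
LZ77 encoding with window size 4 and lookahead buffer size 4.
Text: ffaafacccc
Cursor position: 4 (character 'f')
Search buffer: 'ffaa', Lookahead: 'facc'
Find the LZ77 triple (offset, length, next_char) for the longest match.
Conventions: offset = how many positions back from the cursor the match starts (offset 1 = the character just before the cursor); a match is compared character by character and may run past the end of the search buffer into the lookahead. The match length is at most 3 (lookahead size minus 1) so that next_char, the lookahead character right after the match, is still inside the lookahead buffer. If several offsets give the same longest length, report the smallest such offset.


Try each offset into the search buffer:
  offset=1 (pos 3, char 'a'): match length 0
  offset=2 (pos 2, char 'a'): match length 0
  offset=3 (pos 1, char 'f'): match length 2
  offset=4 (pos 0, char 'f'): match length 1
Longest match has length 2 at offset 3.
next_char = character at position 4 + 2 = 6 -> 'c'

Best match: offset=3, length=2 (matching 'fa' starting at position 1)
LZ77 triple: (3, 2, 'c')


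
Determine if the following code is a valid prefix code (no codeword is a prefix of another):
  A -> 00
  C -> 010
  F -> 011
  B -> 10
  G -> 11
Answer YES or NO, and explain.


Checking each pair (does one codeword prefix another?):
  A='00' vs C='010': no prefix
  A='00' vs F='011': no prefix
  A='00' vs B='10': no prefix
  A='00' vs G='11': no prefix
  C='010' vs A='00': no prefix
  C='010' vs F='011': no prefix
  C='010' vs B='10': no prefix
  C='010' vs G='11': no prefix
  F='011' vs A='00': no prefix
  F='011' vs C='010': no prefix
  F='011' vs B='10': no prefix
  F='011' vs G='11': no prefix
  B='10' vs A='00': no prefix
  B='10' vs C='010': no prefix
  B='10' vs F='011': no prefix
  B='10' vs G='11': no prefix
  G='11' vs A='00': no prefix
  G='11' vs C='010': no prefix
  G='11' vs F='011': no prefix
  G='11' vs B='10': no prefix
No violation found over all pairs.

YES -- this is a valid prefix code. No codeword is a prefix of any other codeword.


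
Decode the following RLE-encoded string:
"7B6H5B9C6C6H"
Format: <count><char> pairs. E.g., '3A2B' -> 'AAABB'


Expanding each <count><char> pair:
  7B -> 'BBBBBBB'
  6H -> 'HHHHHH'
  5B -> 'BBBBB'
  9C -> 'CCCCCCCCC'
  6C -> 'CCCCCC'
  6H -> 'HHHHHH'

Decoded = BBBBBBBHHHHHHBBBBBCCCCCCCCCCCCCCCHHHHHH


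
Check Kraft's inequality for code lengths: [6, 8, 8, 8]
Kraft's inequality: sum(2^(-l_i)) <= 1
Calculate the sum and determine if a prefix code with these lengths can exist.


Sum = 2^(-6) + 2^(-8) + 2^(-8) + 2^(-8)
    = 0.015625 + 0.00390625 + 0.00390625 + 0.00390625
    = 7/256 = 0.02734375
Since 0.02734375 <= 1, Kraft's inequality IS satisfied.
A prefix code with these lengths CAN exist.

Kraft sum = 0.02734375. Satisfied.


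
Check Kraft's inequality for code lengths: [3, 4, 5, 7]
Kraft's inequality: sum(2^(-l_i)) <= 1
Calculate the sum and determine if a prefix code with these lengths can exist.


Sum = 2^(-3) + 2^(-4) + 2^(-5) + 2^(-7)
    = 0.125 + 0.0625 + 0.03125 + 0.0078125
    = 29/128 = 0.2265625
Since 0.2265625 <= 1, Kraft's inequality IS satisfied.
A prefix code with these lengths CAN exist.

Kraft sum = 0.2265625. Satisfied.


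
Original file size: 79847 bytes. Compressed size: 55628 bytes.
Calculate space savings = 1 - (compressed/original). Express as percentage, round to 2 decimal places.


ratio = compressed/original = 55628/79847 = 0.696682
savings = 1 - ratio = 1 - 0.696682 = 0.303318
as a percentage: 0.303318 * 100 = 30.33%

Space savings = 1 - 55628/79847 = 30.33%


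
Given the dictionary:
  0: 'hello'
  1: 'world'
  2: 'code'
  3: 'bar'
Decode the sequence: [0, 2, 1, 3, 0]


Look up each index in the dictionary:
  0 -> 'hello'
  2 -> 'code'
  1 -> 'world'
  3 -> 'bar'
  0 -> 'hello'

Decoded: "hello code world bar hello"


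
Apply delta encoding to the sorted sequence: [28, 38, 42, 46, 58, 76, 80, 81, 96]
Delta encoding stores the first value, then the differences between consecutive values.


First value: 28
Deltas:
  38 - 28 = 10
  42 - 38 = 4
  46 - 42 = 4
  58 - 46 = 12
  76 - 58 = 18
  80 - 76 = 4
  81 - 80 = 1
  96 - 81 = 15


Delta encoded: [28, 10, 4, 4, 12, 18, 4, 1, 15]


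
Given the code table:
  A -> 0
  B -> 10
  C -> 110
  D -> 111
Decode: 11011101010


Decoding:
110 -> C
111 -> D
0 -> A
10 -> B
10 -> B


Result: CDABB


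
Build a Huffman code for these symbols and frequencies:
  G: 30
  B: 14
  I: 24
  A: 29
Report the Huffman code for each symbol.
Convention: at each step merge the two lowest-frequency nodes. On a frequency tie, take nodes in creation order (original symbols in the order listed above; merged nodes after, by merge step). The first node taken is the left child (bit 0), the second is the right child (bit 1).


Huffman tree construction:
Step 1: Merge B(14) + I(24) = 38
Step 2: Merge A(29) + G(30) = 59
Step 3: Merge (B+I)(38) + (A+G)(59) = 97
Read each symbol's code off the tree from the root (left child = 0, right child = 1).

Codes:
  G: 11 (length 2)
  B: 00 (length 2)
  I: 01 (length 2)
  A: 10 (length 2)
Average code length: 194/97 = 2.0000 bits/symbol


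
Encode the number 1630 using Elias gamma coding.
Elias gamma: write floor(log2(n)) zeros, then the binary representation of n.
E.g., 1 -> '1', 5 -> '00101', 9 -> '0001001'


num_bits = floor(log2(1630)) + 1 = 11
leading_zeros = num_bits - 1 = 10
binary(1630) = 11001011110

Elias gamma(1630) = '0000000000' + '11001011110' = 000000000011001011110 (21 bits)


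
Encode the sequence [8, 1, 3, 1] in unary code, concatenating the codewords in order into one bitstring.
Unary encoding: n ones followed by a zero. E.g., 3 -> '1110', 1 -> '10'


Encode each number as n ones followed by a terminating 0:
  8 -> 111111110 (9 bits)
  1 -> 10 (2 bits)
  3 -> 1110 (4 bits)
  1 -> 10 (2 bits)
Total length = 9 + 2 + 4 + 2 = 17 bits.

Unary([8, 1, 3, 1]) = 11111111010111010 (17 bits)


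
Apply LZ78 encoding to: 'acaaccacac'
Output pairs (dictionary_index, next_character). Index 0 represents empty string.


LZ78 encoding steps:
Dictionary: {0: ''}
Step 1: w='' (idx 0), next='a' -> output (0, 'a'), add 'a' as idx 1
Step 2: w='' (idx 0), next='c' -> output (0, 'c'), add 'c' as idx 2
Step 3: w='a' (idx 1), next='a' -> output (1, 'a'), add 'aa' as idx 3
Step 4: w='c' (idx 2), next='c' -> output (2, 'c'), add 'cc' as idx 4
Step 5: w='a' (idx 1), next='c' -> output (1, 'c'), add 'ac' as idx 5
Step 6: w='ac' (idx 5), end of input -> output (5, '')


Encoded: [(0, 'a'), (0, 'c'), (1, 'a'), (2, 'c'), (1, 'c'), (5, '')]


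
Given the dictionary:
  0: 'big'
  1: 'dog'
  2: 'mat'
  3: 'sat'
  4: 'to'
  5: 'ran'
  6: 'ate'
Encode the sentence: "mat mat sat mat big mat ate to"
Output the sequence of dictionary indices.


Look up each word in the dictionary:
  'mat' -> 2
  'mat' -> 2
  'sat' -> 3
  'mat' -> 2
  'big' -> 0
  'mat' -> 2
  'ate' -> 6
  'to' -> 4

Encoded: [2, 2, 3, 2, 0, 2, 6, 4]


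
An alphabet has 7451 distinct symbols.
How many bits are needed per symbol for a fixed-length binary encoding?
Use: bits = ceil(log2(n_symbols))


log2(7451) = 12.8632
Bracket: 2^12 = 4096 < 7451 <= 2^13 = 8192
So ceil(log2(7451)) = 13

bits = ceil(log2(7451)) = ceil(12.8632) = 13 bits


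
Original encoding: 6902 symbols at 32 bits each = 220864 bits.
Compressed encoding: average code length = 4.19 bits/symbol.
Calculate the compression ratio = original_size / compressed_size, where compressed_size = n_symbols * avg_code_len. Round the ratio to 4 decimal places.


original_size = n_symbols * orig_bits = 6902 * 32 = 220864 bits
compressed_size = n_symbols * avg_code_len = 6902 * 4.19 = 28919.38 bits
ratio = original_size / compressed_size = 220864 / 28919.38 = 7.6372

Compression ratio = 7.6372


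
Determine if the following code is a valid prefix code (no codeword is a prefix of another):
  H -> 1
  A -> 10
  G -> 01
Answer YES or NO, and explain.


Checking each pair (does one codeword prefix another?):
  H='1' vs A='10': prefix -- VIOLATION

NO -- this is NOT a valid prefix code. H (1) is a prefix of A (10).


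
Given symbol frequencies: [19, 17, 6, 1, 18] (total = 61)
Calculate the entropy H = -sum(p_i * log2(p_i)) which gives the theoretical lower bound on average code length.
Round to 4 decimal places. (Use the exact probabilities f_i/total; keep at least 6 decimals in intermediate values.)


Per-symbol terms -p_i * log2(p_i) with p_i = f_i/61:
  p = 19/61 = 0.311475: log2(p) = -1.682810, -p*log2(p) = 0.524154
  p = 17/61 = 0.278689: log2(p) = -1.843274, -p*log2(p) = 0.513699
  p = 6/61 = 0.098361: log2(p) = -3.345775, -p*log2(p) = 0.329093
  p = 1/61 = 0.016393: log2(p) = -5.930737, -p*log2(p) = 0.097225
  p = 18/61 = 0.295082: log2(p) = -1.760812, -p*log2(p) = 0.519584
H = 0.524154 + 0.513699 + 0.329093 + 0.097225 + 0.519584 = 1.983755

H = 1.9838 bits/symbol


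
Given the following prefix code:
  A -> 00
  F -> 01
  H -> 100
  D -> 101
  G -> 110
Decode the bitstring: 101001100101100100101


Decoding step by step:
Bits 101 -> D
Bits 00 -> A
Bits 110 -> G
Bits 01 -> F
Bits 01 -> F
Bits 100 -> H
Bits 100 -> H
Bits 101 -> D


Decoded message: DAGFFHHD


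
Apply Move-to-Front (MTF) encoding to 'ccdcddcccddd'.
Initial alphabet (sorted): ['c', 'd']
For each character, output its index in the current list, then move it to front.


MTF encoding:
'c': index 0 in ['c', 'd'] -> ['c', 'd']
'c': index 0 in ['c', 'd'] -> ['c', 'd']
'd': index 1 in ['c', 'd'] -> ['d', 'c']
'c': index 1 in ['d', 'c'] -> ['c', 'd']
'd': index 1 in ['c', 'd'] -> ['d', 'c']
'd': index 0 in ['d', 'c'] -> ['d', 'c']
'c': index 1 in ['d', 'c'] -> ['c', 'd']
'c': index 0 in ['c', 'd'] -> ['c', 'd']
'c': index 0 in ['c', 'd'] -> ['c', 'd']
'd': index 1 in ['c', 'd'] -> ['d', 'c']
'd': index 0 in ['d', 'c'] -> ['d', 'c']
'd': index 0 in ['d', 'c'] -> ['d', 'c']


Output: [0, 0, 1, 1, 1, 0, 1, 0, 0, 1, 0, 0]


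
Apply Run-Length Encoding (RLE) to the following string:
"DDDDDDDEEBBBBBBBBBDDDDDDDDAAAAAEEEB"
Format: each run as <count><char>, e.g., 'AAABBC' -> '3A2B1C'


Scanning runs left to right:
  i=0: run of 'D' x 7 -> '7D'
  i=7: run of 'E' x 2 -> '2E'
  i=9: run of 'B' x 9 -> '9B'
  i=18: run of 'D' x 8 -> '8D'
  i=26: run of 'A' x 5 -> '5A'
  i=31: run of 'E' x 3 -> '3E'
  i=34: run of 'B' x 1 -> '1B'

RLE = 7D2E9B8D5A3E1B


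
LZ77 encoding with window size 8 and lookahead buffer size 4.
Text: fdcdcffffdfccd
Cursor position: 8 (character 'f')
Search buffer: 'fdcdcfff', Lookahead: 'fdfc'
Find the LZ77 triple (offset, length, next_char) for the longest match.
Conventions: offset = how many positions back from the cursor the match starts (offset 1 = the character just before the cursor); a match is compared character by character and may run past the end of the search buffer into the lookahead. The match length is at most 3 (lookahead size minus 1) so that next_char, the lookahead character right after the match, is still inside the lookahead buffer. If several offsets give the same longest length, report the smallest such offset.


Try each offset into the search buffer:
  offset=1 (pos 7, char 'f'): match length 1
  offset=2 (pos 6, char 'f'): match length 1
  offset=3 (pos 5, char 'f'): match length 1
  offset=4 (pos 4, char 'c'): match length 0
  offset=5 (pos 3, char 'd'): match length 0
  offset=6 (pos 2, char 'c'): match length 0
  offset=7 (pos 1, char 'd'): match length 0
  offset=8 (pos 0, char 'f'): match length 2
Longest match has length 2 at offset 8.
next_char = character at position 8 + 2 = 10 -> 'f'

Best match: offset=8, length=2 (matching 'fd' starting at position 0)
LZ77 triple: (8, 2, 'f')


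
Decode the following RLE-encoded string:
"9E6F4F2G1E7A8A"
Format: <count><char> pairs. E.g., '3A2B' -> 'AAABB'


Expanding each <count><char> pair:
  9E -> 'EEEEEEEEE'
  6F -> 'FFFFFF'
  4F -> 'FFFF'
  2G -> 'GG'
  1E -> 'E'
  7A -> 'AAAAAAA'
  8A -> 'AAAAAAAA'

Decoded = EEEEEEEEEFFFFFFFFFFGGEAAAAAAAAAAAAAAA


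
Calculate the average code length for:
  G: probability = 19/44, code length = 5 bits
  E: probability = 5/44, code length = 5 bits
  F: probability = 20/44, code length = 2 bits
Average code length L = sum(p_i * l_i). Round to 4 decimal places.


Weighted contributions p_i * l_i:
  G: (19/44) * 5 = 95/44
  E: (5/44) * 5 = 25/44
  F: (20/44) * 2 = 40/44
Sum = (95 + 25 + 40)/44 = 160/44

L = 160/44 = 3.6364 bits/symbol


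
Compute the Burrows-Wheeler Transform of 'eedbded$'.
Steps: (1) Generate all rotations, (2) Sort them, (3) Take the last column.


Rotations (sorted):
  0: $eedbded -> last char: d
  1: bded$eed -> last char: d
  2: d$eedbde -> last char: e
  3: dbded$ee -> last char: e
  4: ded$eedb -> last char: b
  5: ed$eedbd -> last char: d
  6: edbded$e -> last char: e
  7: eedbded$ -> last char: $


BWT = ddeebde$


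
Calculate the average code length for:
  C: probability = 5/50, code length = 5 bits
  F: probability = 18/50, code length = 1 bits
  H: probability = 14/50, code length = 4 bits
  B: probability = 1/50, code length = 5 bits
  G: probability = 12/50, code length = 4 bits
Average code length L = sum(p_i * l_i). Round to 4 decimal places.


Weighted contributions p_i * l_i:
  C: (5/50) * 5 = 25/50
  F: (18/50) * 1 = 18/50
  H: (14/50) * 4 = 56/50
  B: (1/50) * 5 = 5/50
  G: (12/50) * 4 = 48/50
Sum = (25 + 18 + 56 + 5 + 48)/50 = 152/50

L = 152/50 = 3.0400 bits/symbol


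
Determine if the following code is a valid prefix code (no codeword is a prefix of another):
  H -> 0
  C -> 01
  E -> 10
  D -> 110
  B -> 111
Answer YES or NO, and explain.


Checking each pair (does one codeword prefix another?):
  H='0' vs C='01': prefix -- VIOLATION

NO -- this is NOT a valid prefix code. H (0) is a prefix of C (01).


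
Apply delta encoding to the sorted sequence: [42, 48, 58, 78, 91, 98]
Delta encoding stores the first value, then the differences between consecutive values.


First value: 42
Deltas:
  48 - 42 = 6
  58 - 48 = 10
  78 - 58 = 20
  91 - 78 = 13
  98 - 91 = 7


Delta encoded: [42, 6, 10, 20, 13, 7]


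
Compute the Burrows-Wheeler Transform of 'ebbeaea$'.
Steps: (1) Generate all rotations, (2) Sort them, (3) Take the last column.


Rotations (sorted):
  0: $ebbeaea -> last char: a
  1: a$ebbeae -> last char: e
  2: aea$ebbe -> last char: e
  3: bbeaea$e -> last char: e
  4: beaea$eb -> last char: b
  5: ea$ebbea -> last char: a
  6: eaea$ebb -> last char: b
  7: ebbeaea$ -> last char: $


BWT = aeeebab$


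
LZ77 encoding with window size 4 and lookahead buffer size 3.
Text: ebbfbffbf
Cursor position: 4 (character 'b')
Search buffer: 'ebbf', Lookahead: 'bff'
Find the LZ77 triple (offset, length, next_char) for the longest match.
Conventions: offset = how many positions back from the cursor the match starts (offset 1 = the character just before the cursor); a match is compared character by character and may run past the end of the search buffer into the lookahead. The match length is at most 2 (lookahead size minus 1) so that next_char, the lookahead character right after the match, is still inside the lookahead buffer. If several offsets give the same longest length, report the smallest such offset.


Try each offset into the search buffer:
  offset=1 (pos 3, char 'f'): match length 0
  offset=2 (pos 2, char 'b'): match length 2
  offset=3 (pos 1, char 'b'): match length 1
  offset=4 (pos 0, char 'e'): match length 0
Longest match has length 2 at offset 2.
next_char = character at position 4 + 2 = 6 -> 'f'

Best match: offset=2, length=2 (matching 'bf' starting at position 2)
LZ77 triple: (2, 2, 'f')


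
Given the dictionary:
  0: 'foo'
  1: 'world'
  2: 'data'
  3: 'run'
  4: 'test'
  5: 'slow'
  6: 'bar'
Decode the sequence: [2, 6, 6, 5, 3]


Look up each index in the dictionary:
  2 -> 'data'
  6 -> 'bar'
  6 -> 'bar'
  5 -> 'slow'
  3 -> 'run'

Decoded: "data bar bar slow run"


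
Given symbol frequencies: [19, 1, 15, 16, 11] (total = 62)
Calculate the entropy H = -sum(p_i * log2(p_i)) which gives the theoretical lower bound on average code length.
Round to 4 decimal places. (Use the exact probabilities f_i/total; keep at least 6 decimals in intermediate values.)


Per-symbol terms -p_i * log2(p_i) with p_i = f_i/62:
  p = 19/62 = 0.306452: log2(p) = -1.706269, -p*log2(p) = 0.522889
  p = 1/62 = 0.016129: log2(p) = -5.954196, -p*log2(p) = 0.096035
  p = 15/62 = 0.241935: log2(p) = -2.047306, -p*log2(p) = 0.495316
  p = 16/62 = 0.258065: log2(p) = -1.954196, -p*log2(p) = 0.504309
  p = 11/62 = 0.177419: log2(p) = -2.494765, -p*log2(p) = 0.442620
H = 0.522889 + 0.096035 + 0.495316 + 0.504309 + 0.442620 = 2.061169

H = 2.0612 bits/symbol


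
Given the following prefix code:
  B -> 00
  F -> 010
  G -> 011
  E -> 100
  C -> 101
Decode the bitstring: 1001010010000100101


Decoding step by step:
Bits 100 -> E
Bits 101 -> C
Bits 00 -> B
Bits 100 -> E
Bits 00 -> B
Bits 100 -> E
Bits 101 -> C


Decoded message: ECBEBEC


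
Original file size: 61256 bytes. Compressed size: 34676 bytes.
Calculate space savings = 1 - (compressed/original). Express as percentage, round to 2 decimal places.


ratio = compressed/original = 34676/61256 = 0.566083
savings = 1 - ratio = 1 - 0.566083 = 0.433917
as a percentage: 0.433917 * 100 = 43.39%

Space savings = 1 - 34676/61256 = 43.39%


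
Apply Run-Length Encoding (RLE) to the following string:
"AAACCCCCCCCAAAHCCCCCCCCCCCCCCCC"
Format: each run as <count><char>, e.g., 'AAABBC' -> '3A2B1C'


Scanning runs left to right:
  i=0: run of 'A' x 3 -> '3A'
  i=3: run of 'C' x 8 -> '8C'
  i=11: run of 'A' x 3 -> '3A'
  i=14: run of 'H' x 1 -> '1H'
  i=15: run of 'C' x 16 -> '16C'

RLE = 3A8C3A1H16C


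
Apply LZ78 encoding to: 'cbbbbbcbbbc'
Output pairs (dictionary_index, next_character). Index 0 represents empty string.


LZ78 encoding steps:
Dictionary: {0: ''}
Step 1: w='' (idx 0), next='c' -> output (0, 'c'), add 'c' as idx 1
Step 2: w='' (idx 0), next='b' -> output (0, 'b'), add 'b' as idx 2
Step 3: w='b' (idx 2), next='b' -> output (2, 'b'), add 'bb' as idx 3
Step 4: w='bb' (idx 3), next='c' -> output (3, 'c'), add 'bbc' as idx 4
Step 5: w='bb' (idx 3), next='b' -> output (3, 'b'), add 'bbb' as idx 5
Step 6: w='c' (idx 1), end of input -> output (1, '')


Encoded: [(0, 'c'), (0, 'b'), (2, 'b'), (3, 'c'), (3, 'b'), (1, '')]


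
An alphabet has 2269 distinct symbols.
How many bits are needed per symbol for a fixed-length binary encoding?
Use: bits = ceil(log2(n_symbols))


log2(2269) = 11.1478
Bracket: 2^11 = 2048 < 2269 <= 2^12 = 4096
So ceil(log2(2269)) = 12

bits = ceil(log2(2269)) = ceil(11.1478) = 12 bits


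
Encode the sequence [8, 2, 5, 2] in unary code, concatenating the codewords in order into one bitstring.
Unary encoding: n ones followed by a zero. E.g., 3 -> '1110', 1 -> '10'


Encode each number as n ones followed by a terminating 0:
  8 -> 111111110 (9 bits)
  2 -> 110 (3 bits)
  5 -> 111110 (6 bits)
  2 -> 110 (3 bits)
Total length = 9 + 3 + 6 + 3 = 21 bits.

Unary([8, 2, 5, 2]) = 111111110110111110110 (21 bits)


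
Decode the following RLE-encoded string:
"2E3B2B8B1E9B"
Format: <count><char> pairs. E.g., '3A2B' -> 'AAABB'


Expanding each <count><char> pair:
  2E -> 'EE'
  3B -> 'BBB'
  2B -> 'BB'
  8B -> 'BBBBBBBB'
  1E -> 'E'
  9B -> 'BBBBBBBBB'

Decoded = EEBBBBBBBBBBBBBEBBBBBBBBB


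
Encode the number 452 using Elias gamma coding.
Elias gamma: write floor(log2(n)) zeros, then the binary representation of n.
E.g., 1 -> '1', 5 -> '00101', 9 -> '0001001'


num_bits = floor(log2(452)) + 1 = 9
leading_zeros = num_bits - 1 = 8
binary(452) = 111000100

Elias gamma(452) = '00000000' + '111000100' = 00000000111000100 (17 bits)


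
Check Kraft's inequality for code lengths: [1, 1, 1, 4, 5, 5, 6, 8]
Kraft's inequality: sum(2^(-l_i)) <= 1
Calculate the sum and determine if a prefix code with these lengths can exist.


Sum = 2^(-1) + 2^(-1) + 2^(-1) + 2^(-4) + 2^(-5) + 2^(-5) + 2^(-6) + 2^(-8)
    = 0.5 + 0.5 + 0.5 + 0.0625 + 0.03125 + 0.03125 + 0.015625 + 0.00390625
    = 421/256 = 1.64453125
Since 1.64453125 > 1, Kraft's inequality is NOT satisfied.
A prefix code with these lengths CANNOT exist.

Kraft sum = 1.64453125. Not satisfied.


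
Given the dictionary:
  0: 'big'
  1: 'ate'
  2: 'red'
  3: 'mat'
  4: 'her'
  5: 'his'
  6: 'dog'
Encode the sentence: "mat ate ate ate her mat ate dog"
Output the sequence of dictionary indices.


Look up each word in the dictionary:
  'mat' -> 3
  'ate' -> 1
  'ate' -> 1
  'ate' -> 1
  'her' -> 4
  'mat' -> 3
  'ate' -> 1
  'dog' -> 6

Encoded: [3, 1, 1, 1, 4, 3, 1, 6]


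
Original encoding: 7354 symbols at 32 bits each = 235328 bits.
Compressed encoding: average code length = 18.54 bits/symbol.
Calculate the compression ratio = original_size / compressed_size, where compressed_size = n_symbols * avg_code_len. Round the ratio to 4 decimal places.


original_size = n_symbols * orig_bits = 7354 * 32 = 235328 bits
compressed_size = n_symbols * avg_code_len = 7354 * 18.54 = 136343.16 bits
ratio = original_size / compressed_size = 235328 / 136343.16 = 1.726

Compression ratio = 1.726


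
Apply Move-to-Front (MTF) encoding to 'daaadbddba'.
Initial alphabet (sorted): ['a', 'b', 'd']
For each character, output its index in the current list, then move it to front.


MTF encoding:
'd': index 2 in ['a', 'b', 'd'] -> ['d', 'a', 'b']
'a': index 1 in ['d', 'a', 'b'] -> ['a', 'd', 'b']
'a': index 0 in ['a', 'd', 'b'] -> ['a', 'd', 'b']
'a': index 0 in ['a', 'd', 'b'] -> ['a', 'd', 'b']
'd': index 1 in ['a', 'd', 'b'] -> ['d', 'a', 'b']
'b': index 2 in ['d', 'a', 'b'] -> ['b', 'd', 'a']
'd': index 1 in ['b', 'd', 'a'] -> ['d', 'b', 'a']
'd': index 0 in ['d', 'b', 'a'] -> ['d', 'b', 'a']
'b': index 1 in ['d', 'b', 'a'] -> ['b', 'd', 'a']
'a': index 2 in ['b', 'd', 'a'] -> ['a', 'b', 'd']


Output: [2, 1, 0, 0, 1, 2, 1, 0, 1, 2]


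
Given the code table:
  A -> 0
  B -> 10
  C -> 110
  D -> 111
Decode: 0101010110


Decoding:
0 -> A
10 -> B
10 -> B
10 -> B
110 -> C


Result: ABBBC


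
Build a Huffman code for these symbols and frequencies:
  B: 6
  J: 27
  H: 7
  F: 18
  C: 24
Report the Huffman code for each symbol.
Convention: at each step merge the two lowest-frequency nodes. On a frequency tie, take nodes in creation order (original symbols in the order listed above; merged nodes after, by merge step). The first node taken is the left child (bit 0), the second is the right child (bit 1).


Huffman tree construction:
Step 1: Merge B(6) + H(7) = 13
Step 2: Merge (B+H)(13) + F(18) = 31
Step 3: Merge C(24) + J(27) = 51
Step 4: Merge ((B+H)+F)(31) + (C+J)(51) = 82
Read each symbol's code off the tree from the root (left child = 0, right child = 1).

Codes:
  B: 000 (length 3)
  J: 11 (length 2)
  H: 001 (length 3)
  F: 01 (length 2)
  C: 10 (length 2)
Average code length: 177/82 = 2.1585 bits/symbol
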